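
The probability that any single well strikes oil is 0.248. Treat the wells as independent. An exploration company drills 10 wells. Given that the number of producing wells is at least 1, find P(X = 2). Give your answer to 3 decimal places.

0.300

X ~ Binomial(10, 0.248). Want P(X=2 | X≥1) = P(X=2) / P(X≥1).
P(X=2) = C(10,2)·0.248^2·0.752^8 = 0.28305
P(X≥1) = 1 − 0.05783 = 0.94217
Ratio = 0.28305 / 0.94217 = 0.30042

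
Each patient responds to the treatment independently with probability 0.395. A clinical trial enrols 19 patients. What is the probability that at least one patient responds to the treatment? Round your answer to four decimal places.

0.9999

P(at least one) = 1 − P(none) = 1 − (1 − 0.395)^19
= 1 − 0.000071 = 0.999929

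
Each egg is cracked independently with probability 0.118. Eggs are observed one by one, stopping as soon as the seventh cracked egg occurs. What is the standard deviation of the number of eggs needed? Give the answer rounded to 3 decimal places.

Y = total eggs until the seventh success; negative binomial with r=7, p=0.118.
SD(Y) = √[r(1−p)/p²] = √(443.40707) = 21.05723

21.057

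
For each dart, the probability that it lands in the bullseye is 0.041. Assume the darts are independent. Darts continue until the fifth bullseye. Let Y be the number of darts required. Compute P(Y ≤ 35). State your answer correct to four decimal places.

0.0135

Finishing within 35 darts ⇔ at least 5 successes in the first 35. With X ~ Binomial(35, 0.041), P(Y ≤ 35) = 1 − P(X ≤ 4).
  k=0: C(35,0)·0.041^0·0.959^35 = 0.231021
  k=1: C(35,1)·0.041^1·0.959^34 = 0.345688
  k=2: C(35,2)·0.041^2·0.959^33 = 0.251246
  k=3: C(35,3)·0.041^3·0.959^32 = 0.118156
  k=4: C(35,4)·0.041^4·0.959^31 = 0.040412
1 − 0.986523 = 0.013477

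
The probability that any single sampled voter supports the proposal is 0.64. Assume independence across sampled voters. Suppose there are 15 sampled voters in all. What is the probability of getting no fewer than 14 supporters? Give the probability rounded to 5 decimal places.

0.01168

X ~ Binomial(15, 0.64); P(X ≥ 14) = Σ C(15,k) p^k (1−p)^(15−k) over k:
  k=14: C(15,14)·0.64^14·0.36^1 = 0.0104451
  k=15: C(15,15)·0.64^15·0.36^0 = 0.0012379
Total = 0.0116831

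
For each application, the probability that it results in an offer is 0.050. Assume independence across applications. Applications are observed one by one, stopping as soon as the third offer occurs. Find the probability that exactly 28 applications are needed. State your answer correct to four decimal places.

0.0122

Y = trial on which the third success occurs; negative binomial, r=3, p=0.05.
P(Y=28) = C(27,2) · p^3 · (1−p)^25
= 351 · 0.000125 · 0.27739 = 0.012170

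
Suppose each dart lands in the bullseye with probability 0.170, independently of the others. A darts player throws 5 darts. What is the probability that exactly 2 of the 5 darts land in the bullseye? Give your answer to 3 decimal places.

0.165

X ~ Binomial(n=5, p=0.17).
P(X=2) = C(5,2) · p^2 · (1−p)^3
= 10 · 0.0289 · 0.57179 = 0.16525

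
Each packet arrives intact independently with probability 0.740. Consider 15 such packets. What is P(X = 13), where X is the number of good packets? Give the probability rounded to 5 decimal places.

0.14163

X ~ Binomial(n=15, p=0.74).
P(X=13) = C(15,13) · p^13 · (1−p)^2
= 105 · 0.019953 · 0.0676 = 0.1416277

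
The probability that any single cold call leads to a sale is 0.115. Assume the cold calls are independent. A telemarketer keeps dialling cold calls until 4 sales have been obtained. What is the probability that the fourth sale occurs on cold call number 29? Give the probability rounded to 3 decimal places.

0.027

Y = trial on which the fourth success occurs; negative binomial, r=4, p=0.115.
P(Y=29) = C(28,3) · p^4 · (1−p)^25
= 3276 · 0.0001749 · 0.047161 = 0.02702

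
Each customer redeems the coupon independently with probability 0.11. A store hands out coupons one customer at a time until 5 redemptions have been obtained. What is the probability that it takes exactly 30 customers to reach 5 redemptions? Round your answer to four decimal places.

Y = trial on which the fifth success occurs; negative binomial, r=5, p=0.11.
P(Y=30) = C(29,4) · p^5 · (1−p)^25
= 23751 · 1.6105e-05 · 0.054294 = 0.020768

0.0208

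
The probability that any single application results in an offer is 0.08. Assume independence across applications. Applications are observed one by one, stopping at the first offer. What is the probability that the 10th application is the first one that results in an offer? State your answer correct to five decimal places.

Geometric (trials to first success), p = 0.08.
P(Y = 10) = (1−p)^9 · p = 0.47216 · 0.08 = 0.0377729

0.03777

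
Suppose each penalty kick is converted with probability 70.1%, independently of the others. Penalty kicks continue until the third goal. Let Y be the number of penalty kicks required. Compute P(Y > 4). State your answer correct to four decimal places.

0.3465

Needing more than 4 penalty kicks ⇔ fewer than 3 successes in the first 4. With X ~ Binomial(4, 0.701), P(Y > 4) = P(X ≤ 2).
  k=0: C(4,0)·0.701^0·0.299^4 = 0.007993
  k=1: C(4,1)·0.701^1·0.299^3 = 0.074953
  k=2: C(4,2)·0.701^2·0.299^2 = 0.263590
P(X ≤ 2) = 0.346536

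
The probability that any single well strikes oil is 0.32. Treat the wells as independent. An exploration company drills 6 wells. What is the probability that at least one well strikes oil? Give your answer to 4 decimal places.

P(at least one) = 1 − P(none) = 1 − (1 − 0.32)^6
= 1 − 0.098867 = 0.901133

0.9011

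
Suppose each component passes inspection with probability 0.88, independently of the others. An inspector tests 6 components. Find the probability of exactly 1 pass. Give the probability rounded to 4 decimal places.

0.0001

X ~ Binomial(n=6, p=0.88).
P(X=1) = C(6,1) · p^1 · (1−p)^5
= 6 · 0.88 · 2.4883e-05 = 0.000131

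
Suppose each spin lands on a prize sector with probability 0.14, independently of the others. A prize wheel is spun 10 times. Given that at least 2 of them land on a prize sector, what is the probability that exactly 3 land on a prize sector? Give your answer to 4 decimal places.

X ~ Binomial(10, 0.14). Want P(X=3 | X≥2) = P(X=3) / P(X≥2).
P(X=3) = C(10,3)·0.14^3·0.86^7 = 0.114566
P(X≥2) = 1 − 0.221302 − 0.360258 = 0.418440
Ratio = 0.114566 / 0.418440 = 0.273792

0.2738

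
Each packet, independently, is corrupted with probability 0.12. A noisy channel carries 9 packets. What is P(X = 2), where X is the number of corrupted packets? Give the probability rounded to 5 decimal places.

0.21186

X ~ Binomial(n=9, p=0.12).
P(X=2) = C(9,2) · p^2 · (1−p)^7
= 36 · 0.0144 · 0.40868 = 0.2118574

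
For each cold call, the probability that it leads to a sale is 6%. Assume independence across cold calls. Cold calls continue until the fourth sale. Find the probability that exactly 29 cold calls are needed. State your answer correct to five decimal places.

Y = trial on which the fourth success occurs; negative binomial, r=4, p=0.06.
P(Y=29) = C(28,3) · p^4 · (1−p)^25
= 3276 · 1.296e-05 · 0.21291 = 0.0090395

0.00904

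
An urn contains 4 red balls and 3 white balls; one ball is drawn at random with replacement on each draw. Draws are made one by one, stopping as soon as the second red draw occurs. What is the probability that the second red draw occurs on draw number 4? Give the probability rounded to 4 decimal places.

0.1799

Y = trial on which the second success occurs; negative binomial, r=2, p=0.571429.
P(Y=4) = C(3,1) · p^2 · (1−p)^2
= 3 · 0.32653 · 0.18367 = 0.179925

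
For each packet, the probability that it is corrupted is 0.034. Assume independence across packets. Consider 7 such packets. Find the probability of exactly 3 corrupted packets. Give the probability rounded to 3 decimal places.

X ~ Binomial(n=7, p=0.034).
P(X=3) = C(7,3) · p^3 · (1−p)^4
= 35 · 3.9304e-05 · 0.87078 = 0.00120

0.001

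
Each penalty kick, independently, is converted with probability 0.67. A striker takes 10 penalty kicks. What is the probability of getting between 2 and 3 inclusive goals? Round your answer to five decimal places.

0.01822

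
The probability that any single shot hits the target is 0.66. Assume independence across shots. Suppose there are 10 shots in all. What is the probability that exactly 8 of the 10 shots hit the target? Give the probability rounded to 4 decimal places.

X ~ Binomial(n=10, p=0.66).
P(X=8) = C(10,8) · p^8 · (1−p)^2
= 45 · 0.036004 · 0.1156 = 0.187293

0.1873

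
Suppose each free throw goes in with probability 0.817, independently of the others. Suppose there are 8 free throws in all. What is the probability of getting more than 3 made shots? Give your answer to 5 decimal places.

0.99298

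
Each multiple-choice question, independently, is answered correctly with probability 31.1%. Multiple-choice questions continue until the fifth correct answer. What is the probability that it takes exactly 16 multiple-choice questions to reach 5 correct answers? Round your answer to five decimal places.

Y = trial on which the fifth success occurs; negative binomial, r=5, p=0.311.
P(Y=16) = C(15,4) · p^5 · (1−p)^11
= 1365 · 0.0029094 · 0.016612 = 0.0659699

0.06597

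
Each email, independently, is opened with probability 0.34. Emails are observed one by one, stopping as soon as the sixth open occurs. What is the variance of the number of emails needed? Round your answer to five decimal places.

Y = total emails until the sixth success; negative binomial with r=6, p=0.34.
Var(Y) = r(1−p)/p² = 6·0.66 / 0.34² = 34.2560554

34.25606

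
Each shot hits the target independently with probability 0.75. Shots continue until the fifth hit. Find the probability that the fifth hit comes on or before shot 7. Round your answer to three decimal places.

0.756

Finishing within 7 shots ⇔ at least 5 successes in the first 7. With X ~ Binomial(7, 0.75), P(Y ≤ 7) = 1 − P(X ≤ 4).
  k=0: C(7,0)·0.75^0·0.25^7 = 0.00006
  k=1: C(7,1)·0.75^1·0.25^6 = 0.00128
  k=2: C(7,2)·0.75^2·0.25^5 = 0.01154
  k=3: C(7,3)·0.75^3·0.25^4 = 0.05768
  k=4: C(7,4)·0.75^4·0.25^3 = 0.17303
1 − 0.24359 = 0.75641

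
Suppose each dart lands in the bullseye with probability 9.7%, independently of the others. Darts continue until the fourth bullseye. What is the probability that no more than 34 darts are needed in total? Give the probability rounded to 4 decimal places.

Finishing within 34 darts ⇔ at least 4 successes in the first 34. With X ~ Binomial(34, 0.097), P(Y ≤ 34) = 1 − P(X ≤ 3).
  k=0: C(34,0)·0.097^0·0.903^34 = 0.031145
  k=1: C(34,1)·0.097^1·0.903^33 = 0.113749
  k=2: C(34,2)·0.097^2·0.903^32 = 0.201611
  k=3: C(34,3)·0.097^3·0.903^31 = 0.231008
1 − 0.577512 = 0.422488

0.4225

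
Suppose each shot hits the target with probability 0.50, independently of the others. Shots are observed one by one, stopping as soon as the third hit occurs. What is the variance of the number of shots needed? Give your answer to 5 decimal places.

6.00000

Y = total shots until the third success; negative binomial with r=3, p=0.50.
Var(Y) = r(1−p)/p² = 3·0.50 / 0.50² = 6.0000000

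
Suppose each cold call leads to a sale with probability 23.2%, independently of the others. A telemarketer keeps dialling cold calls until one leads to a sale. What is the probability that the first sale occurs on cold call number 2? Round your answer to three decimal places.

0.178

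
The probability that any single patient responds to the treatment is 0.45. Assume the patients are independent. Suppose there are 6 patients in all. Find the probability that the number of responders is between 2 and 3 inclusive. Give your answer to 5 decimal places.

0.58117

X ~ Binomial(6, 0.45); P(2 ≤ X ≤ 3) = Σ C(6,k) p^k (1−p)^(6−k) over k:
  k=2: C(6,2)·0.45^2·0.55^4 = 0.2779502
  k=3: C(6,3)·0.45^3·0.55^3 = 0.3032184
Total = 0.5811687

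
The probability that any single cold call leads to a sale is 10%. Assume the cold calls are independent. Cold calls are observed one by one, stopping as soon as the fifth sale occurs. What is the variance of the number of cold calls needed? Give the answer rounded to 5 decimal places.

450.00000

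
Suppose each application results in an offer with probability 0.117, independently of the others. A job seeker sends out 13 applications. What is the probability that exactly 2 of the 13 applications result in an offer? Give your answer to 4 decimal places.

0.2717

X ~ Binomial(n=13, p=0.117).
P(X=2) = C(13,2) · p^2 · (1−p)^11
= 78 · 0.013689 · 0.25443 = 0.271665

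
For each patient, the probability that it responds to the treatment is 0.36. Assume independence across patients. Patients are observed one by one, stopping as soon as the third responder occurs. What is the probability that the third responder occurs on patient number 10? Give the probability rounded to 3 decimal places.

Y = trial on which the third success occurs; negative binomial, r=3, p=0.36.
P(Y=10) = C(9,2) · p^3 · (1−p)^7
= 36 · 0.046656 · 0.04398 = 0.07387

0.074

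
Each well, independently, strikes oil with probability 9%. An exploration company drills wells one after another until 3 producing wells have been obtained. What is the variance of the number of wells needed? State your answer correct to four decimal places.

337.0370

Y = total wells until the third success; negative binomial with r=3, p=0.09.
Var(Y) = r(1−p)/p² = 3·0.91 / 0.09² = 337.037037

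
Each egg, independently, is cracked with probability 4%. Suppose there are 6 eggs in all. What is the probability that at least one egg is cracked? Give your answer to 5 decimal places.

0.21724

P(at least one) = 1 − P(none) = 1 − (1 − 0.04)^6
= 1 − 0.7827578 = 0.2172422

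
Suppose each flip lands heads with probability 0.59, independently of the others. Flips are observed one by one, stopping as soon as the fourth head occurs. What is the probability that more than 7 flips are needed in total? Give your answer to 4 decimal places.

Needing more than 7 flips ⇔ fewer than 4 successes in the first 7. With X ~ Binomial(7, 0.59), P(Y > 7) = P(X ≤ 3).
  k=0: C(7,0)·0.59^0·0.41^7 = 0.001948
  k=1: C(7,1)·0.59^1·0.41^6 = 0.019618
  k=2: C(7,2)·0.59^2·0.41^5 = 0.084692
  k=3: C(7,3)·0.59^3·0.41^4 = 0.203123
P(X ≤ 3) = 0.309381

0.3094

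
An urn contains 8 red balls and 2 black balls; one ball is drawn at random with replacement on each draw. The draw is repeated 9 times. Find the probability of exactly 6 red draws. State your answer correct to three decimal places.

X ~ Binomial(n=9, p=0.80).
P(X=6) = C(9,6) · p^6 · (1−p)^3
= 84 · 0.26214 · 0.008 = 0.17616

0.176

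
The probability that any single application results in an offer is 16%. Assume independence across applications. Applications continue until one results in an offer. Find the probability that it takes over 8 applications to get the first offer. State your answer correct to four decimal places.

Y = number of applications to the first success; geometric, p = 0.16.
P(Y > 8) = P(first 8 all fail) = (1−p)^8 = 0.247876

0.2479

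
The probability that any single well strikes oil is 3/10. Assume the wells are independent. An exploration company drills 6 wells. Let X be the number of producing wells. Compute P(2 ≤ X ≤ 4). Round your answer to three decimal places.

X ~ Binomial(6, 0.30); P(2 ≤ X ≤ 4) = Σ C(6,k) p^k (1−p)^(6−k) over k:
  k=2: C(6,2)·0.30^2·0.70^4 = 0.32414
  k=3: C(6,3)·0.30^3·0.70^3 = 0.18522
  k=4: C(6,4)·0.30^4·0.70^2 = 0.05953
Total = 0.56889

0.569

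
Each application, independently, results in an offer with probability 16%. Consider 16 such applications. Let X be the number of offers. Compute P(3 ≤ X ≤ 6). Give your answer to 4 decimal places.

X ~ Binomial(16, 0.16); P(3 ≤ X ≤ 6) = Σ C(16,k) p^k (1−p)^(16−k) over k:
  k=3: C(16,3)·0.16^3·0.84^13 = 0.237782
  k=4: C(16,4)·0.16^4·0.84^12 = 0.147198
  k=5: C(16,5)·0.16^5·0.84^11 = 0.067291
  k=6: C(16,6)·0.16^6·0.84^10 = 0.023498
Total = 0.475769

0.4758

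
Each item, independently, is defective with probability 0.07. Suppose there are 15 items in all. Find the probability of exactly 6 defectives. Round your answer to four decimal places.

X ~ Binomial(n=15, p=0.07).
P(X=6) = C(15,6) · p^6 · (1−p)^9
= 5005 · 1.1765e-07 · 0.52041 = 0.000306

0.0003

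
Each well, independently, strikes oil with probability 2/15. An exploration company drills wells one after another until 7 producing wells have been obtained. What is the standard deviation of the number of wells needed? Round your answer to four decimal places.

Y = total wells until the seventh success; negative binomial with r=7, p=0.133333.
SD(Y) = √[r(1−p)/p²] = √(341.250000) = 18.472953

18.4730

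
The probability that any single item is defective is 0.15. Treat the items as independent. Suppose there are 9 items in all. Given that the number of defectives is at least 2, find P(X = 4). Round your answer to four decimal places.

0.0707

X ~ Binomial(9, 0.15). Want P(X=4 | X≥2) = P(X=4) / P(X≥2).
P(X=4) = C(9,4)·0.15^4·0.85^5 = 0.028303
P(X≥2) = 1 − 0.231617 − 0.367862 = 0.400521
Ratio = 0.028303 / 0.400521 = 0.070665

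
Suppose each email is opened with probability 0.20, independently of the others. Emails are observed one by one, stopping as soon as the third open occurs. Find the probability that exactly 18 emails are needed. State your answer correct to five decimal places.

Y = trial on which the third success occurs; negative binomial, r=3, p=0.20.
P(Y=18) = C(17,2) · p^3 · (1−p)^15
= 136 · 0.008 · 0.035184 = 0.0382806

0.03828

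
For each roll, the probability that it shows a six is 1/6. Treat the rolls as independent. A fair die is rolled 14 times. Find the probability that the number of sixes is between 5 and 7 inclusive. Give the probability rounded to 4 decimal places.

0.0683

X ~ Binomial(14, 0.166667); P(5 ≤ X ≤ 7) = Σ C(14,k) p^k (1−p)^(14−k) over k:
  k=5: C(14,5)·0.166667^5·0.833333^9 = 0.049897
  k=6: C(14,6)·0.166667^6·0.833333^8 = 0.014969
  k=7: C(14,7)·0.166667^7·0.833333^7 = 0.003422
Total = 0.068288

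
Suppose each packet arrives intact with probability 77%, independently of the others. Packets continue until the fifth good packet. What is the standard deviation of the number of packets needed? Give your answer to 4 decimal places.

Y = total packets until the fifth success; negative binomial with r=5, p=0.77.
SD(Y) = √[r(1−p)/p²] = √(1.939619) = 1.392702

1.3927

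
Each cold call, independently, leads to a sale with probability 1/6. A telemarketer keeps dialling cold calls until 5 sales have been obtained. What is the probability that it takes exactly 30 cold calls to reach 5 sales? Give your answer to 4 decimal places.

Y = trial on which the fifth success occurs; negative binomial, r=5, p=0.166667.
P(Y=30) = C(29,4) · p^5 · (1−p)^25
= 23751 · 0.0001286 · 0.010483 = 0.032018

0.0320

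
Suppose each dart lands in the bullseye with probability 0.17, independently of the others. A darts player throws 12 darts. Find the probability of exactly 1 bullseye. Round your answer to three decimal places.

0.263

X ~ Binomial(n=12, p=0.17).
P(X=1) = C(12,1) · p^1 · (1−p)^11
= 12 · 0.17 · 0.12878 = 0.26272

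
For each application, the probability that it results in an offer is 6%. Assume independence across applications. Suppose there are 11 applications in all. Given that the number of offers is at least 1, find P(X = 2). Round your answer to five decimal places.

X ~ Binomial(11, 0.06). Want P(X=2 | X≥1) = P(X=2) / P(X≥1).
P(X=2) = C(11,2)·0.06^2·0.94^9 = 0.1134530
P(X≥1) = 1 − 0.5062982 = 0.4937018
Ratio = 0.1134530 / 0.4937018 = 0.2298006

0.22980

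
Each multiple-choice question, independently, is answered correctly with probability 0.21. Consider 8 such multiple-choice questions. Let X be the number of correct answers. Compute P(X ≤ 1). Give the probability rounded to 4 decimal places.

0.4743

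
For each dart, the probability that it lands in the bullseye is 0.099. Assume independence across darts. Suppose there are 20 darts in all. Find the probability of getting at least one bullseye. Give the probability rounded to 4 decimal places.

0.8757

P(at least one) = 1 − P(none) = 1 − (1 − 0.099)^20
= 1 − 0.124307 = 0.875693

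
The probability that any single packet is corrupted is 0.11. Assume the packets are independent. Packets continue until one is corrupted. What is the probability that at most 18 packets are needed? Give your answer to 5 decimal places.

Y = number of packets to the first success; geometric, p = 0.11.
P(Y ≤ 18) = 1 − (1−p)^18 = 1 − 0.1227496 = 0.8772504

0.87725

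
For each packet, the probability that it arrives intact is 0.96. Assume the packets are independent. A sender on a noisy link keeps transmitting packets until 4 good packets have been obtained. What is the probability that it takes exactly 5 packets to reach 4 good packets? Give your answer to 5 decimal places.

Y = trial on which the fourth success occurs; negative binomial, r=4, p=0.96.
P(Y=5) = C(4,3) · p^4 · (1−p)^1
= 4 · 0.84935 · 0.04 = 0.1358954

0.13590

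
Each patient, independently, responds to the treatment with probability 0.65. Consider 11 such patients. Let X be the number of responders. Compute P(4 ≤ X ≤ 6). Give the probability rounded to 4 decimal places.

0.3194

X ~ Binomial(11, 0.65); P(4 ≤ X ≤ 6) = Σ C(11,k) p^k (1−p)^(11−k) over k:
  k=4: C(11,4)·0.65^4·0.35^7 = 0.037900
  k=5: C(11,5)·0.65^5·0.35^6 = 0.098541
  k=6: C(11,6)·0.65^6·0.35^5 = 0.183005
Total = 0.319446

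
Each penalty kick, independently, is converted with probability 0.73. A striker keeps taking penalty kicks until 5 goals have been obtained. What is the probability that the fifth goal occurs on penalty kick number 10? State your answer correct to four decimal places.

Y = trial on which the fifth success occurs; negative binomial, r=5, p=0.73.
P(Y=10) = C(9,4) · p^5 · (1−p)^5
= 126 · 0.20731 · 0.0014349 = 0.037480

0.0375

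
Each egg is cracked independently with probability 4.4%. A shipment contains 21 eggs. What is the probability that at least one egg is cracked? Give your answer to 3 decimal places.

P(at least one) = 1 − P(none) = 1 − (1 − 0.044)^21
= 1 − 0.38870 = 0.61130

0.611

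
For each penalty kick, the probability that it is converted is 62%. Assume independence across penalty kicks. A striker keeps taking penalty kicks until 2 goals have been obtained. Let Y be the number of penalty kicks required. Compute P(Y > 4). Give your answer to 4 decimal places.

0.1569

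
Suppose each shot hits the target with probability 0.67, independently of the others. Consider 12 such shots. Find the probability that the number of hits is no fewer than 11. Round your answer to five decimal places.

X ~ Binomial(12, 0.67); P(X ≥ 11) = Σ C(12,k) p^k (1−p)^(12−k) over k:
  k=11: C(12,11)·0.67^11·0.33^1 = 0.0483635
  k=12: C(12,12)·0.67^12·0.33^0 = 0.0081827
Total = 0.0565463

0.05655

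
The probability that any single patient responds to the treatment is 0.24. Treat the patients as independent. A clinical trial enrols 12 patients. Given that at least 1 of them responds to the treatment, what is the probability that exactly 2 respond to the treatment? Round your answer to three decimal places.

X ~ Binomial(12, 0.24). Want P(X=2 | X≥1) = P(X=2) / P(X≥1).
P(X=2) = C(12,2)·0.24^2·0.76^10 = 0.24440
P(X≥1) = 1 − 0.03713 = 0.96287
Ratio = 0.24440 / 0.96287 = 0.25383

0.254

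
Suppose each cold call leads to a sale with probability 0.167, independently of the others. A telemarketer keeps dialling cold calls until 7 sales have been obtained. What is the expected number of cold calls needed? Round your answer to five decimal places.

Y = total cold calls until the seventh success; negative binomial with r=7, p=0.167.
E[Y] = r / p = 7 / 0.167 = 41.9161677

41.91617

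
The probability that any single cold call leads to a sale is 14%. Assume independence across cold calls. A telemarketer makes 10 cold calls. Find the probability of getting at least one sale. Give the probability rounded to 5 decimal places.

0.77870

P(at least one) = 1 − P(none) = 1 − (1 − 0.14)^10
= 1 − 0.2213016 = 0.7786984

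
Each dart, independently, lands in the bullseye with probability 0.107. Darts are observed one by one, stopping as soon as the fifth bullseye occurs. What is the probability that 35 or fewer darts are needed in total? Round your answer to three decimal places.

Finishing within 35 darts ⇔ at least 5 successes in the first 35. With X ~ Binomial(35, 0.107), P(Y ≤ 35) = 1 − P(X ≤ 4).
  k=0: C(35,0)·0.107^0·0.893^35 = 0.01905
  k=1: C(35,1)·0.107^1·0.893^34 = 0.07987
  k=2: C(35,2)·0.107^2·0.893^33 = 0.16270
  k=3: C(35,3)·0.107^3·0.893^32 = 0.21444
  k=4: C(35,4)·0.107^4·0.893^31 = 0.20556
1 − 0.68161 = 0.31839

0.318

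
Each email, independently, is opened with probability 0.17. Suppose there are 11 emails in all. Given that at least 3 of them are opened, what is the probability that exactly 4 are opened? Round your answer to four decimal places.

0.2634

X ~ Binomial(11, 0.17). Want P(X=4 | X≥3) = P(X=4) / P(X≥3).
P(X=4) = C(11,4)·0.17^4·0.83^7 = 0.074792
P(X≥3) = 1 − 0.128783 − 0.290150 − 0.297142 = 0.283925
Ratio = 0.074792 / 0.283925 = 0.263422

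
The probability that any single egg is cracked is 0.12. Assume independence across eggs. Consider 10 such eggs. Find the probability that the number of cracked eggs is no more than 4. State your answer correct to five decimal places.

X ~ Binomial(10, 0.12); P(X ≤ 4) = Σ C(10,k) p^k (1−p)^(10−k) over k:
  k=0: C(10,0)·0.12^0·0.88^10 = 0.2785010
  k=1: C(10,1)·0.12^1·0.88^9 = 0.3797741
  k=2: C(10,2)·0.12^2·0.88^8 = 0.2330432
  k=3: C(10,3)·0.12^3·0.88^7 = 0.0847430
  k=4: C(10,4)·0.12^4·0.88^6 = 0.0202228
Total = 0.9962839

0.99628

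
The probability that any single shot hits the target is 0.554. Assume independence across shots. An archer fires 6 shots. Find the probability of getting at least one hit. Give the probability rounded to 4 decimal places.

0.9921

P(at least one) = 1 − P(none) = 1 − (1 − 0.554)^6
= 1 − 0.007871 = 0.992129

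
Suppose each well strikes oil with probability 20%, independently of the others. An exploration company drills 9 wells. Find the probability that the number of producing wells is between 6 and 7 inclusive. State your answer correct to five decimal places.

X ~ Binomial(9, 0.20); P(6 ≤ X ≤ 7) = Σ C(9,k) p^k (1−p)^(9−k) over k:
  k=6: C(9,6)·0.20^6·0.80^3 = 0.0027525
  k=7: C(9,7)·0.20^7·0.80^2 = 0.0002949
Total = 0.0030474

0.00305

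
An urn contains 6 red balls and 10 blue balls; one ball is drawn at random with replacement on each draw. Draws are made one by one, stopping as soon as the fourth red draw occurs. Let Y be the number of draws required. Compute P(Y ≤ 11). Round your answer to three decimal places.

0.642

Finishing within 11 draws ⇔ at least 4 successes in the first 11. With X ~ Binomial(11, 0.375), P(Y ≤ 11) = 1 − P(X ≤ 3).
  k=0: C(11,0)·0.375^0·0.625^11 = 0.00568
  k=1: C(11,1)·0.375^1·0.625^10 = 0.03752
  k=2: C(11,2)·0.375^2·0.625^9 = 0.11255
  k=3: C(11,3)·0.375^3·0.625^8 = 0.20259
1 − 0.35834 = 0.64166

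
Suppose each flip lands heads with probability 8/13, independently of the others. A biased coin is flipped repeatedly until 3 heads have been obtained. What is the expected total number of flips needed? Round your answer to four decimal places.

4.8750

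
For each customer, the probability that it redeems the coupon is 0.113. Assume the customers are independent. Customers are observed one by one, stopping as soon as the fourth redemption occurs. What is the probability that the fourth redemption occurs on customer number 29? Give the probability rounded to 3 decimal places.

0.027

Y = trial on which the fourth success occurs; negative binomial, r=4, p=0.113.
P(Y=29) = C(28,3) · p^4 · (1−p)^25
= 3276 · 0.00016305 · 0.049899 = 0.02665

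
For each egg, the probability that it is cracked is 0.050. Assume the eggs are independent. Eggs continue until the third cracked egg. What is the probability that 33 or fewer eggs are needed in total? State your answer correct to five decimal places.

0.22719

Finishing within 33 eggs ⇔ at least 3 successes in the first 33. With X ~ Binomial(33, 0.05), P(Y ≤ 33) = 1 − P(X ≤ 2).
  k=0: C(33,0)·0.05^0·0.95^33 = 0.1840259
  k=1: C(33,1)·0.05^1·0.95^32 = 0.3196239
  k=2: C(33,2)·0.05^2·0.95^31 = 0.2691570
1 − 0.7728069 = 0.2271931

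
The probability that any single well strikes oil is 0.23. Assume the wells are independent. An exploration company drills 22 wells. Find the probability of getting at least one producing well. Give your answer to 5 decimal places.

P(at least one) = 1 − P(none) = 1 − (1 − 0.23)^22
= 1 − 0.0031827 = 0.9968173

0.99682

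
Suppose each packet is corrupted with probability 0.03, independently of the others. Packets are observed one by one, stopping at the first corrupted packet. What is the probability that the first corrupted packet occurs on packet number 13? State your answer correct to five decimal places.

0.02082

Geometric (trials to first success), p = 0.03.
P(Y = 13) = (1−p)^12 · p = 0.69384 · 0.03 = 0.0208153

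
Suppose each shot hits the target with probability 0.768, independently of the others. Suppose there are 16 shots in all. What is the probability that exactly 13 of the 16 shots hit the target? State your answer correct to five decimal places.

0.22612

X ~ Binomial(n=16, p=0.768).
P(X=13) = C(16,13) · p^13 · (1−p)^3
= 560 · 0.032337 · 0.012487 = 0.2261246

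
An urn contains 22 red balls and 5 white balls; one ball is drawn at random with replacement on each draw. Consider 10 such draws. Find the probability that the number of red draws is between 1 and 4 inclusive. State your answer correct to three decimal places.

0.004

X ~ Binomial(10, 0.814815); P(1 ≤ X ≤ 4) = Σ C(10,k) p^k (1−p)^(10−k) over k:
  k=1: C(10,1)·0.814815^1·0.185185^9 = 0.00000
  k=2: C(10,2)·0.814815^2·0.185185^8 = 0.00004
  k=3: C(10,3)·0.814815^3·0.185185^7 = 0.00048
  k=4: C(10,4)·0.814815^4·0.185185^6 = 0.00373
Total = 0.00426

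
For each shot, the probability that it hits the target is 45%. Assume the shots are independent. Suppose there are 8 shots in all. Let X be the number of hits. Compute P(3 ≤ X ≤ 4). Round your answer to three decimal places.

X ~ Binomial(8, 0.45); P(3 ≤ X ≤ 4) = Σ C(8,k) p^k (1−p)^(8−k) over k:
  k=3: C(8,3)·0.45^3·0.55^5 = 0.25683
  k=4: C(8,4)·0.45^4·0.55^4 = 0.26266
Total = 0.51949

0.519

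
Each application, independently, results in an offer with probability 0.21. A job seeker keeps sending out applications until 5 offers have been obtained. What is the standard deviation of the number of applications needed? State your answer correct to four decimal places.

Y = total applications until the fifth success; negative binomial with r=5, p=0.21.
SD(Y) = √[r(1−p)/p²] = √(89.569161) = 9.464099

9.4641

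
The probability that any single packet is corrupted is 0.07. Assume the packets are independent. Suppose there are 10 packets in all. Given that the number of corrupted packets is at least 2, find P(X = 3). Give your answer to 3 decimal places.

X ~ Binomial(10, 0.07). Want P(X=3 | X≥2) = P(X=3) / P(X≥2).
P(X=3) = C(10,3)·0.07^3·0.93^7 = 0.02477
P(X≥2) = 1 − 0.48398 − 0.36429 = 0.15173
Ratio = 0.02477 / 0.15173 = 0.16322

0.163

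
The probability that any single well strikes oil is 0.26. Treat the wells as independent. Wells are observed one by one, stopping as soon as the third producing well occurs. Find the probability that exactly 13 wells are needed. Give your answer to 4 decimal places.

0.0571

Y = trial on which the third success occurs; negative binomial, r=3, p=0.26.
P(Y=13) = C(12,2) · p^3 · (1−p)^10
= 66 · 0.017576 · 0.04924 = 0.057119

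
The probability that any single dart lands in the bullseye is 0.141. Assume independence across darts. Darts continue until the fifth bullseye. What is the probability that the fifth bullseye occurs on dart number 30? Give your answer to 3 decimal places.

Y = trial on which the fifth success occurs; negative binomial, r=5, p=0.141.
P(Y=30) = C(29,4) · p^5 · (1−p)^25
= 23751 · 5.5731e-05 · 0.022378 = 0.02962

0.030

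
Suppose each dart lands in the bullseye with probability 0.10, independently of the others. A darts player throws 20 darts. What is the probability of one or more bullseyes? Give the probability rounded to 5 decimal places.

0.87842

P(at least one) = 1 − P(none) = 1 − (1 − 0.10)^20
= 1 − 0.1215767 = 0.8784233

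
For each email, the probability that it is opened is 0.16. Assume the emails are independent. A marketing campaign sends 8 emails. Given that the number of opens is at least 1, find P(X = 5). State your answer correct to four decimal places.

0.0046

X ~ Binomial(8, 0.16). Want P(X=5 | X≥1) = P(X=5) / P(X≥1).
P(X=5) = C(8,5)·0.16^5·0.84^3 = 0.003480
P(X≥1) = 1 − 0.247876 = 0.752124
Ratio = 0.003480 / 0.752124 = 0.004627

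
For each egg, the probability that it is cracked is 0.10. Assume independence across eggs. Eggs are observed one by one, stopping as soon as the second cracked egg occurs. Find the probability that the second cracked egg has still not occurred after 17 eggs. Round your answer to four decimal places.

0.4818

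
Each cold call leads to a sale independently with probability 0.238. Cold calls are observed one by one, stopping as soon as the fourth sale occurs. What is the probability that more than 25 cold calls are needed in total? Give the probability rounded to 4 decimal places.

0.1210

Needing more than 25 cold calls ⇔ fewer than 4 successes in the first 25. With X ~ Binomial(25, 0.238), P(Y > 25) = P(X ≤ 3).
  k=0: C(25,0)·0.238^0·0.762^25 = 0.001119
  k=1: C(25,1)·0.238^1·0.762^24 = 0.008738
  k=2: C(25,2)·0.238^2·0.762^23 = 0.032752
  k=3: C(25,3)·0.238^3·0.762^22 = 0.078427
P(X ≤ 3) = 0.121037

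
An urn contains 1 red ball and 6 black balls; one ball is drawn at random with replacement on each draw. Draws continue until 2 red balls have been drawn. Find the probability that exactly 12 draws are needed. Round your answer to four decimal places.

0.0481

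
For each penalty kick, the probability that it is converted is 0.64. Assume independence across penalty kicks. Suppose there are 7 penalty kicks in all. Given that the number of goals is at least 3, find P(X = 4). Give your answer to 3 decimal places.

0.292

X ~ Binomial(7, 0.64). Want P(X=4 | X≥3) = P(X=4) / P(X≥3).
P(X=4) = C(7,4)·0.64^4·0.36^3 = 0.27397
P(X≥3) = 1 − 0.00078 − 0.00975 − 0.05201 = 0.93745
Ratio = 0.27397 / 0.93745 = 0.29224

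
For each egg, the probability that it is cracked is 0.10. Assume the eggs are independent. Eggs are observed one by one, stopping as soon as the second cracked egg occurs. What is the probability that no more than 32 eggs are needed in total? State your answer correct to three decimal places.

0.844

Finishing within 32 eggs ⇔ at least 2 successes in the first 32. With X ~ Binomial(32, 0.10), P(Y ≤ 32) = 1 − P(X ≤ 1).
  k=0: C(32,0)·0.10^0·0.90^32 = 0.03434
  k=1: C(32,1)·0.10^1·0.90^31 = 0.12209
1 − 0.15642 = 0.84358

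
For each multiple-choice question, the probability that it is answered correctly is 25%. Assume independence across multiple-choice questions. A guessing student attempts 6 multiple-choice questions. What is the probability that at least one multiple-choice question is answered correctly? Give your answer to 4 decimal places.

0.8220

P(at least one) = 1 − P(none) = 1 − (1 − 0.25)^6
= 1 − 0.177979 = 0.822021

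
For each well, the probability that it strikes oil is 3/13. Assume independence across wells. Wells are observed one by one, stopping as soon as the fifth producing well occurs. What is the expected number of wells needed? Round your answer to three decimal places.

Y = total wells until the fifth success; negative binomial with r=5, p=0.230769.
E[Y] = r / p = 5 / 0.230769 = 21.66667

21.667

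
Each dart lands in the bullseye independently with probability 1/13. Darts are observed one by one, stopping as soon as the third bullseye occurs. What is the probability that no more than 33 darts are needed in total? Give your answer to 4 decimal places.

Finishing within 33 darts ⇔ at least 3 successes in the first 33. With X ~ Binomial(33, 0.076923), P(Y ≤ 33) = 1 − P(X ≤ 2).
  k=0: C(33,0)·0.076923^0·0.923077^33 = 0.071261
  k=1: C(33,1)·0.076923^1·0.923077^32 = 0.195967
  k=2: C(33,2)·0.076923^2·0.923077^31 = 0.261289
1 − 0.528517 = 0.471483

0.4715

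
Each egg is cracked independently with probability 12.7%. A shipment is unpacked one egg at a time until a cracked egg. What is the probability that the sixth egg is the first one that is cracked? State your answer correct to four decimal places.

0.0644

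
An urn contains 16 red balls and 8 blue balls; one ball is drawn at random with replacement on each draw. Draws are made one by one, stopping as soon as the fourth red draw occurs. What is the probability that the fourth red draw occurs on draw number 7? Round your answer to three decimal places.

0.146

Y = trial on which the fourth success occurs; negative binomial, r=4, p=0.666667.
P(Y=7) = C(6,3) · p^4 · (1−p)^3
= 20 · 0.19753 · 0.037037 = 0.14632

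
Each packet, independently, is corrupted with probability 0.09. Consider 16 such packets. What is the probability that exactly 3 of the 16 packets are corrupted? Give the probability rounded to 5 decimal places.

X ~ Binomial(n=16, p=0.09).
P(X=3) = C(16,3) · p^3 · (1−p)^13
= 560 · 0.000729 · 0.29345 = 0.1197991

0.11980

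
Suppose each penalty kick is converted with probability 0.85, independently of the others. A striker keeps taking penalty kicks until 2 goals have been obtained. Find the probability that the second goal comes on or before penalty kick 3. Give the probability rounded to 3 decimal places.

Finishing within 3 penalty kicks ⇔ at least 2 successes in the first 3. With X ~ Binomial(3, 0.85), P(Y ≤ 3) = 1 − P(X ≤ 1).
  k=0: C(3,0)·0.85^0·0.15^3 = 0.00337
  k=1: C(3,1)·0.85^1·0.15^2 = 0.05738
1 − 0.06075 = 0.93925

0.939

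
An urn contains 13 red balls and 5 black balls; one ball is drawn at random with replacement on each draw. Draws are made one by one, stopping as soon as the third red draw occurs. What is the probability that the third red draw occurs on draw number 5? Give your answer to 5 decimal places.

0.17440

Y = trial on which the third success occurs; negative binomial, r=3, p=0.722222.
P(Y=5) = C(4,2) · p^3 · (1−p)^2
= 6 · 0.37671 · 0.07716 = 0.1744049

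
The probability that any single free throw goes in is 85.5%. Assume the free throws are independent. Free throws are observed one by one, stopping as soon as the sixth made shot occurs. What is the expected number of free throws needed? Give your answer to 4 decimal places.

7.0175

Y = total free throws until the sixth success; negative binomial with r=6, p=0.855.
E[Y] = r / p = 6 / 0.855 = 7.017544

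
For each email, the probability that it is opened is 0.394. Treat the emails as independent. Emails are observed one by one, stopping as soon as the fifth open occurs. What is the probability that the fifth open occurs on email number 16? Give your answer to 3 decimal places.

0.052

Y = trial on which the fifth success occurs; negative binomial, r=5, p=0.394.
P(Y=16) = C(15,4) · p^5 · (1−p)^11
= 1365 · 0.0094947 · 0.0040476 = 0.05246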